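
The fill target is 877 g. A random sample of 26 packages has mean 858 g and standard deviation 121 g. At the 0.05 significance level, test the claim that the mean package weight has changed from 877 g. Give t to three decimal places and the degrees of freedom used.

t = -0.801, df = 25

H0: μ = 877; H1: μ ≠ 877 (one-sample t-test, two-sided).
t = (x̄ − μ₀)/(s/√n) = (858 − 877)/(121/√26) = -0.801
df = n − 1 = 25
Two-sided p-value ≈ 0.4309
Since p ≈ 0.4309 > α = 0.05, fail to reject H0; the data do not provide sufficient evidence against H0.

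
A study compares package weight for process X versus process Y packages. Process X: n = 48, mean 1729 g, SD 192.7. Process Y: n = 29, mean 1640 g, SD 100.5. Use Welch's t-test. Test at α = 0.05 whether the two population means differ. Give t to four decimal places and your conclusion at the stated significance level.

t = 2.6571; reject H0

Let group 1 = process X, group 2 = process Y. H0: μ_1 = μ_2; H1: μ_1 ≠ μ_2 (Welch's two-sample t-test, two-sided).
t = (x̄_1 − x̄_2)/√(s_1²/n_1 + s_2²/n_2) = (1729 − 1640)/√(192.7²/48 + 100.5²/29) = 2.6571
Welch–Satterthwaite df ≈ 73.75
Two-sided p-value ≈ 0.010
Since p ≈ 0.010 < α = 0.05, reject H0; the evidence is statistically significant.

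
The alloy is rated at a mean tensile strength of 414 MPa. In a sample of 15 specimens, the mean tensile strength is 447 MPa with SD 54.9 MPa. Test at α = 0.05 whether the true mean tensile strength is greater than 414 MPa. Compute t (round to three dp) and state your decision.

H0: μ = 414; H1: μ > 414 (one-sample t-test, right-tailed).
t = (x̄ − μ₀)/(s/√n) = (447 − 414)/(54.9/√15) = 2.328
df = n − 1 = 14
p-value = P(T ≥ 2.328) ≈ 0.0177
Since p ≈ 0.0177 < α = 0.05, reject H0; the evidence is statistically significant.

t = 2.328; reject H0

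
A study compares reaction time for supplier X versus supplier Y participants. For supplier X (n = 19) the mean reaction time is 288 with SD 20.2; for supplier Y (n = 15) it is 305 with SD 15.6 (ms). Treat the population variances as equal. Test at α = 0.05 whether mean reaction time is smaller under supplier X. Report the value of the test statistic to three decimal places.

-2.685

Let group 1 = supplier X, group 2 = supplier Y. H0: μ_1 = μ_2; H1: μ_1 < μ_2 (two-sample pooled-variance t-test, left-tailed).
s_p² = [(19−1)·20.2² + (15−1)·15.6²]/(19+15−2) = 335.992
t = (288 − 305)/√[335.992·(1/19 + 1/15)] = -2.685
df = n₁ + n₂ − 2 = 32
p-value = P(T ≤ -2.685) ≈ 0.006
Since p ≈ 0.006 < α = 0.05, reject H0; the data support H1.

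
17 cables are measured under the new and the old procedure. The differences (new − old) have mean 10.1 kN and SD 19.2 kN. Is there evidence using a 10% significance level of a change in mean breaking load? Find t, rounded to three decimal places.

2.169

H0: μ_d = 0; H1: μ_d ≠ 0 (paired t-test on the differences, two-sided).
t = d̄/(s_d/√n) = 10.1/(19.2/√17) = 2.169
df = n − 1 = 16
Two-sided p-value ≈ 0.0455
Since p ≈ 0.0455 < α = 0.1, reject H0; the evidence is statistically significant.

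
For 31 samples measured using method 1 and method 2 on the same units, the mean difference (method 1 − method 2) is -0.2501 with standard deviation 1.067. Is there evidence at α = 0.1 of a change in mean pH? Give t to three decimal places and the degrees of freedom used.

H0: μ_d = 0; H1: μ_d ≠ 0 (paired t-test on the differences, two-sided).
t = d̄/(s_d/√n) = -0.2501/(1.067/√31) = -1.305
df = n − 1 = 30
Two-sided p-value ≈ 0.2018
Since p ≈ 0.2018 > α = 0.1, fail to reject H0; the evidence is not statistically significant.

t = -1.305, df = 30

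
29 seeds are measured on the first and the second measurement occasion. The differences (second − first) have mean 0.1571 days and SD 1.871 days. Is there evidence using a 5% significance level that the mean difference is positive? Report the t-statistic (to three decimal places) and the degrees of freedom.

H0: μ_d = 0; H1: μ_d > 0 (paired t-test on the differences, right-tailed).
t = d̄/(s_d/√n) = 0.1571/(1.871/√29) = 0.452
df = n − 1 = 28
p-value = P(T ≥ 0.452) ≈ 0.327
Since p ≈ 0.327 > α = 0.05, fail to reject H0; the evidence is not statistically significant.

t = 0.452, df = 28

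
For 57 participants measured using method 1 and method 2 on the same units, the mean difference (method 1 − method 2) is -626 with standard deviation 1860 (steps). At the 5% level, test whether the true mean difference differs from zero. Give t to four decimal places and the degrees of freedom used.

t = -2.5410, df = 56

H0: μ_d = 0; H1: μ_d ≠ 0 (paired t-test on the differences, two-sided).
t = d̄/(s_d/√n) = -626/(1860/√57) = -2.5410
df = n − 1 = 56
Two-sided p-value ≈ 0.0139
Since p ≈ 0.0139 < α = 0.05, reject H0; the evidence is statistically significant.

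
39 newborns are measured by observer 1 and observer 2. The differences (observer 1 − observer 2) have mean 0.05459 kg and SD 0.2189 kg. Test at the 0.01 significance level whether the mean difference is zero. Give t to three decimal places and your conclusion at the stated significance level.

t = 1.557; fail to reject H0

H0: μ_d = 0; H1: μ_d ≠ 0 (paired t-test on the differences, two-sided).
t = d̄/(s_d/√n) = 0.05459/(0.2189/√39) = 1.557
df = n − 1 = 38
Two-sided p-value ≈ 0.1277
Since p ≈ 0.1277 > α = 0.01, fail to reject H0; the evidence is not statistically significant.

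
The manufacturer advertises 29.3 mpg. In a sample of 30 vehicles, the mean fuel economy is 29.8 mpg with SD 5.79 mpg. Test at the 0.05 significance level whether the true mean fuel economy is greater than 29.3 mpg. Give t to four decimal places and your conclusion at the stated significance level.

t = 0.4730; fail to reject H0

H0: μ = 29.3; H1: μ > 29.3 (one-sample t-test, right-tailed).
t = (x̄ − μ₀)/(s/√n) = (29.8 − 29.3)/(5.79/√30) = 0.4730
df = n − 1 = 29
p-value = P(T ≥ 0.4730) ≈ 0.320
Since p ≈ 0.320 > α = 0.05, fail to reject H0; the data do not provide sufficient evidence against H0.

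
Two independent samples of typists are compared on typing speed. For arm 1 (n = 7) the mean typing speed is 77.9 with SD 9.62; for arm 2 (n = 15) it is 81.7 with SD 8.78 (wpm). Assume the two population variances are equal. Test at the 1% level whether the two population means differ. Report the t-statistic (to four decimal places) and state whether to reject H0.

t = -0.9183; fail to reject H0

Let group 1 = arm 1, group 2 = arm 2. H0: μ_1 = μ_2; H1: μ_1 ≠ μ_2 (two-sample pooled-variance t-test, two-sided).
s_p² = [(7−1)·9.62² + (15−1)·8.78²]/(7+15−2) = 81.7252
t = (77.9 − 81.7)/√[81.7252·(1/7 + 1/15)] = -0.9183
df = n₁ + n₂ − 2 = 20
Two-sided p-value ≈ 0.369
Since p ≈ 0.369 > α = 0.01, fail to reject H0; the evidence is not statistically significant.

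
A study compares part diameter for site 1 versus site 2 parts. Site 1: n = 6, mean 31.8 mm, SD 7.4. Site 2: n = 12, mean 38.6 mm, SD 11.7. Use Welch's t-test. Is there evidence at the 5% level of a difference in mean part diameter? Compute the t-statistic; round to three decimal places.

-1.501

Let group 1 = site 1, group 2 = site 2. H0: μ_1 = μ_2; H1: μ_1 ≠ μ_2 (Welch's two-sample t-test, two-sided).
t = (x̄_1 − x̄_2)/√(s_1²/n_1 + s_2²/n_2) = (31.8 − 38.6)/√(7.4²/6 + 11.7²/12) = -1.501
Welch–Satterthwaite df ≈ 14.80
Two-sided p-value ≈ 0.1545
Since p ≈ 0.1545 > α = 0.05, fail to reject H0; the data do not provide sufficient evidence against H0.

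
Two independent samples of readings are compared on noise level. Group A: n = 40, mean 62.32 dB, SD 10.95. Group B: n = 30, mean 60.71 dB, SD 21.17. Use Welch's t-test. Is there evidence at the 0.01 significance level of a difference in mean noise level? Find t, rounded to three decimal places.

Let group 1 = group A, group 2 = group B. H0: μ_1 = μ_2; H1: μ_1 ≠ μ_2 (Welch's two-sample t-test, two-sided).
t = (x̄_1 − x̄_2)/√(s_1²/n_1 + s_2²/n_2) = (62.32 − 60.71)/√(10.95²/40 + 21.17²/30) = 0.380
Welch–Satterthwaite df ≈ 40.59
Two-sided p-value ≈ 0.706
Since p ≈ 0.706 > α = 0.01, fail to reject H0; the data do not provide sufficient evidence against H0.

0.380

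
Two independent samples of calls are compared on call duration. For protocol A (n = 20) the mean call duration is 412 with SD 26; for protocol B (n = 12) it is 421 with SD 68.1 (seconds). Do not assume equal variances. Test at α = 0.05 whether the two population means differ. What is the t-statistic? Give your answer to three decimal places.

Let group 1 = protocol A, group 2 = protocol B. H0: μ_1 = μ_2; H1: μ_1 ≠ μ_2 (Welch's two-sample t-test, two-sided).
t = (x̄_1 − x̄_2)/√(s_1²/n_1 + s_2²/n_2) = (412 − 421)/√(26²/20 + 68.1²/12) = -0.439
Welch–Satterthwaite df ≈ 12.95
Two-sided p-value ≈ 0.6679
Since p ≈ 0.6679 > α = 0.05, fail to reject H0; the data do not provide sufficient evidence against H0.

-0.439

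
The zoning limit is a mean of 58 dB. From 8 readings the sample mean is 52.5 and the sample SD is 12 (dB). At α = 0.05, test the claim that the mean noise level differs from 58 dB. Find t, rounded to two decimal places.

H0: μ = 58; H1: μ ≠ 58 (one-sample t-test, two-sided).
t = (x̄ − μ₀)/(s/√n) = (52.5 − 58)/(12/√8) = -1.30
df = n − 1 = 7
Two-sided p-value ≈ 0.236
Since p ≈ 0.236 > α = 0.05, fail to reject H0; the data do not provide sufficient evidence against H0.

-1.30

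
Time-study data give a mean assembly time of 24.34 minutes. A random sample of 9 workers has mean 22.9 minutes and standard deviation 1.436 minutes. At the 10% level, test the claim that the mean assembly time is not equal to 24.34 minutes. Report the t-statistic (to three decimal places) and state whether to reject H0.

t = -3.008; reject H0

H0: μ = 24.34; H1: μ ≠ 24.34 (one-sample t-test, two-sided).
t = (x̄ − μ₀)/(s/√n) = (22.9 − 24.34)/(1.436/√9) = -3.008
df = n − 1 = 8
Two-sided p-value ≈ 0.0169
Since p ≈ 0.0169 < α = 0.1, reject H0; the data support H1.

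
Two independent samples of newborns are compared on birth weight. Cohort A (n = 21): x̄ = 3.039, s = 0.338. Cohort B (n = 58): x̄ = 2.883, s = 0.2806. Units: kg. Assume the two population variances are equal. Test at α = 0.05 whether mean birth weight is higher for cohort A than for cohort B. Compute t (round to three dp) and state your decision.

Let group 1 = cohort A, group 2 = cohort B. H0: μ_1 = μ_2; H1: μ_1 > μ_2 (two-sample pooled-variance t-test, right-tailed).
s_p² = [(21−1)·0.338² + (58−1)·0.2806²]/(21+58−2) = 0.0879591
t = (3.039 − 2.883)/√[0.0879591·(1/21 + 1/58)] = 2.065
df = n₁ + n₂ − 2 = 77
p-value = P(T ≥ 2.065) ≈ 0.021
Since p ≈ 0.021 < α = 0.05, reject H0; the data support H1.

t = 2.065; reject H0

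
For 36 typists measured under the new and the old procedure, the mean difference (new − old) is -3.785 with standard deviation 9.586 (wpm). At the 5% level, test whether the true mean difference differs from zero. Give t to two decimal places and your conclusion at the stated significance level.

t = -2.37; reject H0

H0: μ_d = 0; H1: μ_d ≠ 0 (paired t-test on the differences, two-sided).
t = d̄/(s_d/√n) = -3.785/(9.586/√36) = -2.37
df = n − 1 = 35
Two-sided p-value ≈ 0.0235
Since p ≈ 0.0235 < α = 0.05, reject H0; the data support H1.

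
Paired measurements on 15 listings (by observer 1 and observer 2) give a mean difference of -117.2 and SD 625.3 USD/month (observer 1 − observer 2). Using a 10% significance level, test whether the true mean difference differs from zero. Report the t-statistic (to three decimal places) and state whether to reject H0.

H0: μ_d = 0; H1: μ_d ≠ 0 (paired t-test on the differences, two-sided).
t = d̄/(s_d/√n) = -117.2/(625.3/√15) = -0.726
df = n − 1 = 14
Two-sided p-value ≈ 0.480
Since p ≈ 0.480 > α = 0.1, fail to reject H0; the data do not provide sufficient evidence against H0.

t = -0.726; fail to reject H0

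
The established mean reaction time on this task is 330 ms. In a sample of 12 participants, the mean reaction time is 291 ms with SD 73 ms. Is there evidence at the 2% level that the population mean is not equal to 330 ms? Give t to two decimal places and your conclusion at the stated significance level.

H0: μ = 330; H1: μ ≠ 330 (one-sample t-test, two-sided).
t = (x̄ − μ₀)/(s/√n) = (291 − 330)/(73/√12) = -1.85
df = n − 1 = 11
Two-sided p-value ≈ 0.091
Since p ≈ 0.091 > α = 0.02, fail to reject H0; the evidence is not statistically significant.

t = -1.85; fail to reject H0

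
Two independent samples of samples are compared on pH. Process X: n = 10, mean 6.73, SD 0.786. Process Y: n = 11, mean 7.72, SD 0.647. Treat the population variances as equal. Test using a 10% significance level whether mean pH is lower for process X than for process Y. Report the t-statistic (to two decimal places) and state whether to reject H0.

Let group 1 = process X, group 2 = process Y. H0: μ_1 = μ_2; H1: μ_1 < μ_2 (two-sample pooled-variance t-test, left-tailed).
s_p² = [(10−1)·0.786² + (11−1)·0.647²]/(10+11−2) = 0.512961
t = (6.73 − 7.72)/√[0.512961·(1/10 + 1/11)] = -3.16
df = n₁ + n₂ − 2 = 19
p-value = P(T ≤ -3.16) ≈ 0.003
Since p ≈ 0.003 < α = 0.1, reject H0; the data support H1.

t = -3.16; reject H0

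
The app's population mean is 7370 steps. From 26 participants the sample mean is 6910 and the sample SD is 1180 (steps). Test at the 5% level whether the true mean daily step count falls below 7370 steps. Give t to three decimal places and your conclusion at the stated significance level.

t = -1.988; reject H0

H0: μ = 7370; H1: μ < 7370 (one-sample t-test, left-tailed).
t = (x̄ − μ₀)/(s/√n) = (6910 − 7370)/(1180/√26) = -1.988
df = n − 1 = 25
p-value = P(T ≤ -1.988) ≈ 0.029
Since p ≈ 0.029 < α = 0.05, reject H0; the data support H1.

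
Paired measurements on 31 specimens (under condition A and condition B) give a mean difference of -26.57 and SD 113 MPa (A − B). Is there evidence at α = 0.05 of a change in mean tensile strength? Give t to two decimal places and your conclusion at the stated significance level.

H0: μ_d = 0; H1: μ_d ≠ 0 (paired t-test on the differences, two-sided).
t = d̄/(s_d/√n) = -26.57/(113/√31) = -1.31
df = n − 1 = 30
Two-sided p-value ≈ 0.2004
Since p ≈ 0.2004 > α = 0.05, fail to reject H0; the data do not provide sufficient evidence against H0.

t = -1.31; fail to reject H0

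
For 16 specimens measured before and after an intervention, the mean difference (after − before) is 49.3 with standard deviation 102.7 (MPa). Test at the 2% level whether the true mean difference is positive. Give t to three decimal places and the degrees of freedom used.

t = 1.920, df = 15

H0: μ_d = 0; H1: μ_d > 0 (paired t-test on the differences, right-tailed).
t = d̄/(s_d/√n) = 49.3/(102.7/√16) = 1.920
df = n − 1 = 15
p-value = P(T ≥ 1.920) ≈ 0.037
Since p ≈ 0.037 > α = 0.02, fail to reject H0; the evidence is not statistically significant.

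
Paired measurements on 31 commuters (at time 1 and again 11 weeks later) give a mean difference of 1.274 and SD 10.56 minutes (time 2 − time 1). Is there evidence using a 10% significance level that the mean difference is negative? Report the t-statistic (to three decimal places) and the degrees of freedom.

t = 0.672, df = 30

H0: μ_d = 0; H1: μ_d < 0 (paired t-test on the differences, left-tailed).
t = d̄/(s_d/√n) = 1.274/(10.56/√31) = 0.672
df = n − 1 = 30
p-value = P(T ≤ 0.672) ≈ 0.747
Since p ≈ 0.747 > α = 0.1, fail to reject H0; the data do not provide sufficient evidence against H0.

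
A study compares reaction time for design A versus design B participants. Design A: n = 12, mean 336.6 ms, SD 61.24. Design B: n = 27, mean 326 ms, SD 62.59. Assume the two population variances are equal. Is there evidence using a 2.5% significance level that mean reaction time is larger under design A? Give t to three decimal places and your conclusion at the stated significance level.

t = 0.491; fail to reject H0

Let group 1 = design A, group 2 = design B. H0: μ_1 = μ_2; H1: μ_1 > μ_2 (two-sample pooled-variance t-test, right-tailed).
s_p² = [(12−1)·61.24² + (27−1)·62.59²]/(12+27−2) = 3867.81
t = (336.6 − 326)/√[3867.81·(1/12 + 1/27)] = 0.491
df = n₁ + n₂ − 2 = 37
p-value = P(T ≥ 0.491) ≈ 0.313
Since p ≈ 0.313 > α = 0.025, fail to reject H0; the data do not provide sufficient evidence against H0.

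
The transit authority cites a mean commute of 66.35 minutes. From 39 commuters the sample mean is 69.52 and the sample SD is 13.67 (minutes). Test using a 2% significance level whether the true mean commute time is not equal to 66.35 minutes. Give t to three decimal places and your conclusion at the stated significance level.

H0: μ = 66.35; H1: μ ≠ 66.35 (one-sample t-test, two-sided).
t = (x̄ − μ₀)/(s/√n) = (69.52 − 66.35)/(13.67/√39) = 1.448
df = n − 1 = 38
Two-sided p-value ≈ 0.1558
Since p ≈ 0.1558 > α = 0.02, fail to reject H0; the data do not provide sufficient evidence against H0.

t = 1.448; fail to reject H0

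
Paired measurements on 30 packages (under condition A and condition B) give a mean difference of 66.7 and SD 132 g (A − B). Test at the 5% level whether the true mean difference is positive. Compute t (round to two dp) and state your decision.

H0: μ_d = 0; H1: μ_d > 0 (paired t-test on the differences, right-tailed).
t = d̄/(s_d/√n) = 66.7/(132/√30) = 2.77
df = n − 1 = 29
p-value = P(T ≥ 2.77) ≈ 0.005
Since p ≈ 0.005 < α = 0.05, reject H0; the evidence is statistically significant.

t = 2.77; reject H0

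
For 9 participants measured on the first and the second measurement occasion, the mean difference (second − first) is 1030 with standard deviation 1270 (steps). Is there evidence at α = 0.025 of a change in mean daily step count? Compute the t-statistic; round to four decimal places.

H0: μ_d = 0; H1: μ_d ≠ 0 (paired t-test on the differences, two-sided).
t = d̄/(s_d/√n) = 1030/(1270/√9) = 2.4331
df = n − 1 = 8
Two-sided p-value ≈ 0.0410
Since p ≈ 0.0410 > α = 0.025, fail to reject H0; the data do not provide sufficient evidence against H0.

2.4331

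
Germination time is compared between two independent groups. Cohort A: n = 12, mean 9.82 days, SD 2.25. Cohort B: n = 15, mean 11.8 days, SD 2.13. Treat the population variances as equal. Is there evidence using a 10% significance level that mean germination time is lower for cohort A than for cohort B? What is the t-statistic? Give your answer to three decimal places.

Let group 1 = cohort A, group 2 = cohort B. H0: μ_1 = μ_2; H1: μ_1 < μ_2 (two-sample pooled-variance t-test, left-tailed).
s_p² = [(12−1)·2.25² + (15−1)·2.13²]/(12+15−2) = 4.76816
t = (9.82 − 11.8)/√[4.76816·(1/12 + 1/15)] = -2.341
df = n₁ + n₂ − 2 = 25
p-value = P(T ≤ -2.341) ≈ 0.014
Since p ≈ 0.014 < α = 0.1, reject H0; the evidence is statistically significant.

-2.341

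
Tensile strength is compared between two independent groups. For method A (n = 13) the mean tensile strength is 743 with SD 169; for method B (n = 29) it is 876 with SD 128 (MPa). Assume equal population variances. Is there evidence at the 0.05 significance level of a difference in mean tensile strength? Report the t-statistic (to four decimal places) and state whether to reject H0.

t = -2.8150; reject H0

Let group 1 = method A, group 2 = method B. H0: μ_1 = μ_2; H1: μ_1 ≠ μ_2 (two-sample pooled-variance t-test, two-sided).
s_p² = [(13−1)·169² + (29−1)·128²]/(13+29−2) = 20037.1
t = (743 − 876)/√[20037.1·(1/13 + 1/29)] = -2.8150
df = n₁ + n₂ − 2 = 40
Two-sided p-value ≈ 0.0075
Since p ≈ 0.0075 < α = 0.05, reject H0; the evidence is statistically significant.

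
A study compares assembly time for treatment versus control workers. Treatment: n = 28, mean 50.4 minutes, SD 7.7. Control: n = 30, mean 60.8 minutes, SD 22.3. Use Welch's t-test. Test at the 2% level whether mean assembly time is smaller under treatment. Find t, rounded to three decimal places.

Let group 1 = treatment, group 2 = control. H0: μ_1 = μ_2; H1: μ_1 < μ_2 (Welch's two-sample t-test, left-tailed).
t = (x̄_1 − x̄_2)/√(s_1²/n_1 + s_2²/n_2) = (50.4 − 60.8)/√(7.7²/28 + 22.3²/30) = -2.405
Welch–Satterthwaite df ≈ 36.25
p-value = P(T ≤ -2.405) ≈ 0.011
Since p ≈ 0.011 < α = 0.02, reject H0; the evidence is statistically significant.

-2.405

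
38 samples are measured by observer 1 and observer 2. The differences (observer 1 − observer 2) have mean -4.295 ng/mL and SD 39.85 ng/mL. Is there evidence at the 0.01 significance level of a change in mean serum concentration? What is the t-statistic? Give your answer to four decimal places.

-0.6644

H0: μ_d = 0; H1: μ_d ≠ 0 (paired t-test on the differences, two-sided).
t = d̄/(s_d/√n) = -4.295/(39.85/√38) = -0.6644
df = n − 1 = 37
Two-sided p-value ≈ 0.5106
Since p ≈ 0.5106 > α = 0.01, fail to reject H0; the evidence is not statistically significant.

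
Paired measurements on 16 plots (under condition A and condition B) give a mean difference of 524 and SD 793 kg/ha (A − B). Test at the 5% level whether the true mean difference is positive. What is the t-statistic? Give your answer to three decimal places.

2.643

H0: μ_d = 0; H1: μ_d > 0 (paired t-test on the differences, right-tailed).
t = d̄/(s_d/√n) = 524/(793/√16) = 2.643
df = n − 1 = 15
p-value = P(T ≥ 2.643) ≈ 0.009
Since p ≈ 0.009 < α = 0.05, reject H0; the evidence is statistically significant.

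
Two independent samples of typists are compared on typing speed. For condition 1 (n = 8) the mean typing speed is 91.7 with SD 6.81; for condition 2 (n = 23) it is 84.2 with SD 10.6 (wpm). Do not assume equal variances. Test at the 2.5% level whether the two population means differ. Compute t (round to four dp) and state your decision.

t = 2.2947; fail to reject H0

Let group 1 = condition 1, group 2 = condition 2. H0: μ_1 = μ_2; H1: μ_1 ≠ μ_2 (Welch's two-sample t-test, two-sided).
t = (x̄_1 − x̄_2)/√(s_1²/n_1 + s_2²/n_2) = (91.7 − 84.2)/√(6.81²/8 + 10.6²/23) = 2.2947
Welch–Satterthwaite df ≈ 19.39
Two-sided p-value ≈ 0.0331
Since p ≈ 0.0331 > α = 0.025, fail to reject H0; the data do not provide sufficient evidence against H0.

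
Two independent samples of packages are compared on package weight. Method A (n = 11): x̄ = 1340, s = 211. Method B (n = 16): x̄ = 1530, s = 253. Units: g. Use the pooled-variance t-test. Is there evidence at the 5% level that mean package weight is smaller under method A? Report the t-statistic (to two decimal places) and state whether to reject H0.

t = -2.05; reject H0

Let group 1 = method A, group 2 = method B. H0: μ_1 = μ_2; H1: μ_1 < μ_2 (two-sample pooled-variance t-test, left-tailed).
s_p² = [(11−1)·211² + (16−1)·253²]/(11+16−2) = 56213.8
t = (1340 − 1530)/√[56213.8·(1/11 + 1/16)] = -2.05
df = n₁ + n₂ − 2 = 25
p-value = P(T ≤ -2.05) ≈ 0.026
Since p ≈ 0.026 < α = 0.05, reject H0; the evidence is statistically significant.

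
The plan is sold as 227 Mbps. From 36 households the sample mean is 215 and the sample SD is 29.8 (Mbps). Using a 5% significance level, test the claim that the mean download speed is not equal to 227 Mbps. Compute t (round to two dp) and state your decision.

H0: μ = 227; H1: μ ≠ 227 (one-sample t-test, two-sided).
t = (x̄ − μ₀)/(s/√n) = (215 − 227)/(29.8/√36) = -2.42
df = n − 1 = 35
Two-sided p-value ≈ 0.021
Since p ≈ 0.021 < α = 0.05, reject H0; the evidence is statistically significant.

t = -2.42; reject H0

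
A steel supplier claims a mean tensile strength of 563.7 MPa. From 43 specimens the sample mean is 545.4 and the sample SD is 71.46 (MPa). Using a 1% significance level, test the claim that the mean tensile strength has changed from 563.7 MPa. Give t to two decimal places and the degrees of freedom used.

H0: μ = 563.7; H1: μ ≠ 563.7 (one-sample t-test, two-sided).
t = (x̄ − μ₀)/(s/√n) = (545.4 − 563.7)/(71.46/√43) = -1.68
df = n − 1 = 42
Two-sided p-value ≈ 0.1005
Since p ≈ 0.1005 > α = 0.01, fail to reject H0; the evidence is not statistically significant.

t = -1.68, df = 42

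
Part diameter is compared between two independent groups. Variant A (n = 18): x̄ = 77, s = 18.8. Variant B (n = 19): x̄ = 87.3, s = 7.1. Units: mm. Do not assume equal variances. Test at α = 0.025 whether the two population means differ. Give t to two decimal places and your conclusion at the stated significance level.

Let group 1 = variant A, group 2 = variant B. H0: μ_1 = μ_2; H1: μ_1 ≠ μ_2 (Welch's two-sample t-test, two-sided).
t = (x̄_1 − x̄_2)/√(s_1²/n_1 + s_2²/n_2) = (77 − 87.3)/√(18.8²/18 + 7.1²/19) = -2.18
Welch–Satterthwaite df ≈ 21.53
Two-sided p-value ≈ 0.040
Since p ≈ 0.040 > α = 0.025, fail to reject H0; the data do not provide sufficient evidence against H0.

t = -2.18; fail to reject H0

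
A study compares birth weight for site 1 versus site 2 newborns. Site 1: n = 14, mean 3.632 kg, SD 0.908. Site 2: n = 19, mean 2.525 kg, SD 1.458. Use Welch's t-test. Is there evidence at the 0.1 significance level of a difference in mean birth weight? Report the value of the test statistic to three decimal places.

Let group 1 = site 1, group 2 = site 2. H0: μ_1 = μ_2; H1: μ_1 ≠ μ_2 (Welch's two-sample t-test, two-sided).
t = (x̄_1 − x̄_2)/√(s_1²/n_1 + s_2²/n_2) = (3.632 − 2.525)/√(0.908²/14 + 1.458²/19) = 2.679
Welch–Satterthwaite df ≈ 30.31
Two-sided p-value ≈ 0.012
Since p ≈ 0.012 < α = 0.1, reject H0; the evidence is statistically significant.

2.679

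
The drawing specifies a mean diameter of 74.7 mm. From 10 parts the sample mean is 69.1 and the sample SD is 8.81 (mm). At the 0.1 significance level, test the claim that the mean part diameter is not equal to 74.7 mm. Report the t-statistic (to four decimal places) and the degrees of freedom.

t = -2.0101, df = 9

H0: μ = 74.7; H1: μ ≠ 74.7 (one-sample t-test, two-sided).
t = (x̄ − μ₀)/(s/√n) = (69.1 − 74.7)/(8.81/√10) = -2.0101
df = n − 1 = 9
Two-sided p-value ≈ 0.0753
Since p ≈ 0.0753 < α = 0.1, reject H0; the evidence is statistically significant.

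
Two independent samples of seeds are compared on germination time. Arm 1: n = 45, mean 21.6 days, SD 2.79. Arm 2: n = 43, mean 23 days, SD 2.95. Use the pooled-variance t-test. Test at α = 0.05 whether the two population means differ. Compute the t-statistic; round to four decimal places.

Let group 1 = arm 1, group 2 = arm 2. H0: μ_1 = μ_2; H1: μ_1 ≠ μ_2 (two-sample pooled-variance t-test, two-sided).
s_p² = [(45−1)·2.79² + (43−1)·2.95²]/(45+43−2) = 8.23262
t = (21.6 − 23)/√[8.23262·(1/45 + 1/43)] = -2.2880
df = n₁ + n₂ − 2 = 86
Two-sided p-value ≈ 0.0246
Since p ≈ 0.0246 < α = 0.05, reject H0; the evidence is statistically significant.

-2.2880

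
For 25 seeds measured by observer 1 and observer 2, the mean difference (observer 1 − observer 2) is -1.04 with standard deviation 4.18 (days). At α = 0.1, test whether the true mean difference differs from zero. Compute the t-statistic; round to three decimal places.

-1.244

H0: μ_d = 0; H1: μ_d ≠ 0 (paired t-test on the differences, two-sided).
t = d̄/(s_d/√n) = -1.04/(4.18/√25) = -1.244
df = n − 1 = 24
Two-sided p-value ≈ 0.226
Since p ≈ 0.226 > α = 0.1, fail to reject H0; the evidence is not statistically significant.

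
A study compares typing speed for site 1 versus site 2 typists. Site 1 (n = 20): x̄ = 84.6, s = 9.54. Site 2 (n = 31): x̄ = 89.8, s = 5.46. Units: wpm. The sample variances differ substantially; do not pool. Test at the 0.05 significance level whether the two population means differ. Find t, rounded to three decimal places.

Let group 1 = site 1, group 2 = site 2. H0: μ_1 = μ_2; H1: μ_1 ≠ μ_2 (Welch's two-sample t-test, two-sided).
t = (x̄_1 − x̄_2)/√(s_1²/n_1 + s_2²/n_2) = (84.6 − 89.8)/√(9.54²/20 + 5.46²/31) = -2.215
Welch–Satterthwaite df ≈ 27.11
Two-sided p-value ≈ 0.035
Since p ≈ 0.035 < α = 0.05, reject H0; the evidence is statistically significant.

-2.215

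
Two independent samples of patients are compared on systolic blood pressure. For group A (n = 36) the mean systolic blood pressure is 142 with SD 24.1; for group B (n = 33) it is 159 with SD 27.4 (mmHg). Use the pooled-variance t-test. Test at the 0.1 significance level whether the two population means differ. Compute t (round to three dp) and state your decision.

t = -2.742; reject H0

Let group 1 = group A, group 2 = group B. H0: μ_1 = μ_2; H1: μ_1 ≠ μ_2 (two-sample pooled-variance t-test, two-sided).
s_p² = [(36−1)·24.1² + (33−1)·27.4²]/(36+33−2) = 661.98
t = (142 − 159)/√[661.98·(1/36 + 1/33)] = -2.742
df = n₁ + n₂ − 2 = 67
Two-sided p-value ≈ 0.0078
Since p ≈ 0.0078 < α = 0.1, reject H0; the evidence is statistically significant.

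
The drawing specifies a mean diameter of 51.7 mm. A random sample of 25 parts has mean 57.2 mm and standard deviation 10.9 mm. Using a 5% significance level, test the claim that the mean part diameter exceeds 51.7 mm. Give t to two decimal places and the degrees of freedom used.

t = 2.52, df = 24

H0: μ = 51.7; H1: μ > 51.7 (one-sample t-test, right-tailed).
t = (x̄ − μ₀)/(s/√n) = (57.2 − 51.7)/(10.9/√25) = 2.52
df = n − 1 = 24
p-value = P(T ≥ 2.52) ≈ 0.0093
Since p ≈ 0.0093 < α = 0.05, reject H0; the data support H1.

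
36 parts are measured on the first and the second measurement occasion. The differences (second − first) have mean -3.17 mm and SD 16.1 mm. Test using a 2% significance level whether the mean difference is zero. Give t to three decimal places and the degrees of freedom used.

t = -1.181, df = 35

H0: μ_d = 0; H1: μ_d ≠ 0 (paired t-test on the differences, two-sided).
t = d̄/(s_d/√n) = -3.17/(16.1/√36) = -1.181
df = n − 1 = 35
Two-sided p-value ≈ 0.2454
Since p ≈ 0.2454 > α = 0.02, fail to reject H0; the data do not provide sufficient evidence against H0.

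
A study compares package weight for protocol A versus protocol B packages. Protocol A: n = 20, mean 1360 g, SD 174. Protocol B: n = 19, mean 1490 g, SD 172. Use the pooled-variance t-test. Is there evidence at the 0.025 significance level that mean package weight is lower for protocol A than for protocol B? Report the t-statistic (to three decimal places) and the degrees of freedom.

t = -2.345, df = 37

Let group 1 = protocol A, group 2 = protocol B. H0: μ_1 = μ_2; H1: μ_1 < μ_2 (two-sample pooled-variance t-test, left-tailed).
s_p² = [(20−1)·174² + (19−1)·172²]/(20+19−2) = 29939.4
t = (1360 − 1490)/√[29939.4·(1/20 + 1/19)] = -2.345
df = n₁ + n₂ − 2 = 37
p-value = P(T ≤ -2.345) ≈ 0.012
Since p ≈ 0.012 < α = 0.025, reject H0; the evidence is statistically significant.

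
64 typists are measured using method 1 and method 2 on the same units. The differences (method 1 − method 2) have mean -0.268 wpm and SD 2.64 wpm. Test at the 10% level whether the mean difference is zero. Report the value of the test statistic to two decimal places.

-0.81

H0: μ_d = 0; H1: μ_d ≠ 0 (paired t-test on the differences, two-sided).
t = d̄/(s_d/√n) = -0.268/(2.64/√64) = -0.81
df = n − 1 = 63
Two-sided p-value ≈ 0.420
Since p ≈ 0.420 > α = 0.1, fail to reject H0; the evidence is not statistically significant.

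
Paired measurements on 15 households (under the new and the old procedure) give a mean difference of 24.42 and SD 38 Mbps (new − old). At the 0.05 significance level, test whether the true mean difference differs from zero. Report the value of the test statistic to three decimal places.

H0: μ_d = 0; H1: μ_d ≠ 0 (paired t-test on the differences, two-sided).
t = d̄/(s_d/√n) = 24.42/(38/√15) = 2.489
df = n − 1 = 14
Two-sided p-value ≈ 0.026
Since p ≈ 0.026 < α = 0.05, reject H0; the data support H1.

2.489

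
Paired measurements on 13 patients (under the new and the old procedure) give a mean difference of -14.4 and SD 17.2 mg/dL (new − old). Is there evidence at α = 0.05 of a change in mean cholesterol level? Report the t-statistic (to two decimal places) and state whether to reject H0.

t = -3.02; reject H0

H0: μ_d = 0; H1: μ_d ≠ 0 (paired t-test on the differences, two-sided).
t = d̄/(s_d/√n) = -14.4/(17.2/√13) = -3.02
df = n − 1 = 12
Two-sided p-value ≈ 0.0107
Since p ≈ 0.0107 < α = 0.05, reject H0; the evidence is statistically significant.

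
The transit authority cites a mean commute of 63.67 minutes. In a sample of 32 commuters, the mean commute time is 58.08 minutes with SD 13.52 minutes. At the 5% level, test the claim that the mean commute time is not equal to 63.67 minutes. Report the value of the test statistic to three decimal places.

H0: μ = 63.67; H1: μ ≠ 63.67 (one-sample t-test, two-sided).
t = (x̄ − μ₀)/(s/√n) = (58.08 − 63.67)/(13.52/√32) = -2.339
df = n − 1 = 31
Two-sided p-value ≈ 0.026
Since p ≈ 0.026 < α = 0.05, reject H0; the data support H1.

-2.339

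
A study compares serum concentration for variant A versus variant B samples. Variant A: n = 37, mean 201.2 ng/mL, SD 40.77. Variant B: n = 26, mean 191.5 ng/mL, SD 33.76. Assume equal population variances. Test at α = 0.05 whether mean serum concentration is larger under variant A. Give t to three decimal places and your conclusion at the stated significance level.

t = 0.996; fail to reject H0

Let group 1 = variant A, group 2 = variant B. H0: μ_1 = μ_2; H1: μ_1 > μ_2 (two-sample pooled-variance t-test, right-tailed).
s_p² = [(37−1)·40.77² + (26−1)·33.76²]/(37+26−2) = 1448.07
t = (201.2 − 191.5)/√[1448.07·(1/37 + 1/26)] = 0.996
df = n₁ + n₂ − 2 = 61
p-value = P(T ≥ 0.996) ≈ 0.1616
Since p ≈ 0.1616 > α = 0.05, fail to reject H0; the data do not provide sufficient evidence against H0.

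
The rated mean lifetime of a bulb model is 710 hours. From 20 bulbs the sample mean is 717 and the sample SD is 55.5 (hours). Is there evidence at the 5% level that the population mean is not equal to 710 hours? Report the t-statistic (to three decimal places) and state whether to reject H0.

H0: μ = 710; H1: μ ≠ 710 (one-sample t-test, two-sided).
t = (x̄ − μ₀)/(s/√n) = (717 − 710)/(55.5/√20) = 0.564
df = n − 1 = 19
Two-sided p-value ≈ 0.5793
Since p ≈ 0.5793 > α = 0.05, fail to reject H0; the data do not provide sufficient evidence against H0.

t = 0.564; fail to reject H0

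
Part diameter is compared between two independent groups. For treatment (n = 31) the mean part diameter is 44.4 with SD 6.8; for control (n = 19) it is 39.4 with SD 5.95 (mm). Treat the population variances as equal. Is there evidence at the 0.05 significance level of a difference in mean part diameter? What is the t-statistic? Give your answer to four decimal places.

Let group 1 = treatment, group 2 = control. H0: μ_1 = μ_2; H1: μ_1 ≠ μ_2 (two-sample pooled-variance t-test, two-sided).
s_p² = [(31−1)·6.8² + (19−1)·5.95²]/(31+19−2) = 42.1759
t = (44.4 − 39.4)/√[42.1759·(1/31 + 1/19)] = 2.6425
df = n₁ + n₂ − 2 = 48
Two-sided p-value ≈ 0.011
Since p ≈ 0.011 < α = 0.05, reject H0; the evidence is statistically significant.

2.6425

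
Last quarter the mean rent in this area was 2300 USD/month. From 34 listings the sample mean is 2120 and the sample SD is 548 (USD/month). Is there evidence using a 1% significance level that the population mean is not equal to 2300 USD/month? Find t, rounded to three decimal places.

H0: μ = 2300; H1: μ ≠ 2300 (one-sample t-test, two-sided).
t = (x̄ − μ₀)/(s/√n) = (2120 − 2300)/(548/√34) = -1.915
df = n − 1 = 33
Two-sided p-value ≈ 0.064
Since p ≈ 0.064 > α = 0.01, fail to reject H0; the evidence is not statistically significant.

-1.915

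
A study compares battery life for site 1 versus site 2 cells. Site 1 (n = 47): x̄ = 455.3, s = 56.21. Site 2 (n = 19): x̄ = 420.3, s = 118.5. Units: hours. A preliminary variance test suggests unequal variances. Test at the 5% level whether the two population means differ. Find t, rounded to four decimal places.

Let group 1 = site 1, group 2 = site 2. H0: μ_1 = μ_2; H1: μ_1 ≠ μ_2 (Welch's two-sample t-test, two-sided).
t = (x̄_1 − x̄_2)/√(s_1²/n_1 + s_2²/n_2) = (455.3 − 420.3)/√(56.21²/47 + 118.5²/19) = 1.2326
Welch–Satterthwaite df ≈ 21.35
Two-sided p-value ≈ 0.231
Since p ≈ 0.231 > α = 0.05, fail to reject H0; the evidence is not statistically significant.

1.2326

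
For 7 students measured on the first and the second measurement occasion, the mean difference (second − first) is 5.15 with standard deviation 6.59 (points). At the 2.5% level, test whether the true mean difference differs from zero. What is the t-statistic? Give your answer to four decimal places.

2.0676

H0: μ_d = 0; H1: μ_d ≠ 0 (paired t-test on the differences, two-sided).
t = d̄/(s_d/√n) = 5.15/(6.59/√7) = 2.0676
df = n − 1 = 6
Two-sided p-value ≈ 0.084
Since p ≈ 0.084 > α = 0.025, fail to reject H0; the data do not provide sufficient evidence against H0.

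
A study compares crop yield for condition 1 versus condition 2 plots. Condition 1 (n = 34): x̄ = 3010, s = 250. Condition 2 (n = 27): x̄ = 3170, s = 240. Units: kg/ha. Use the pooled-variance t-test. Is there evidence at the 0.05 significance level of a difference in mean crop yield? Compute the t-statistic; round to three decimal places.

Let group 1 = condition 1, group 2 = condition 2. H0: μ_1 = μ_2; H1: μ_1 ≠ μ_2 (two-sample pooled-variance t-test, two-sided).
s_p² = [(34−1)·250² + (27−1)·240²]/(34+27−2) = 60340.7
t = (3010 − 3170)/√[60340.7·(1/34 + 1/27)] = -2.527
df = n₁ + n₂ − 2 = 59
Two-sided p-value ≈ 0.0142
Since p ≈ 0.0142 < α = 0.05, reject H0; the evidence is statistically significant.

-2.527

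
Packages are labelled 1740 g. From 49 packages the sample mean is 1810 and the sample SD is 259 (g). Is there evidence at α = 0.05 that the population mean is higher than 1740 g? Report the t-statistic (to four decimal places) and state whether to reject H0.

t = 1.8919; reject H0

H0: μ = 1740; H1: μ > 1740 (one-sample t-test, right-tailed).
t = (x̄ − μ₀)/(s/√n) = (1810 − 1740)/(259/√49) = 1.8919
df = n − 1 = 48
p-value = P(T ≥ 1.8919) ≈ 0.032
Since p ≈ 0.032 < α = 0.05, reject H0; the evidence is statistically significant.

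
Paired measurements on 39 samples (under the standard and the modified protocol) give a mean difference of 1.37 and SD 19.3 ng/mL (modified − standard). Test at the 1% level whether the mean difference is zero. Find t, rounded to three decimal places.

0.443

H0: μ_d = 0; H1: μ_d ≠ 0 (paired t-test on the differences, two-sided).
t = d̄/(s_d/√n) = 1.37/(19.3/√39) = 0.443
df = n − 1 = 38
Two-sided p-value ≈ 0.660
Since p ≈ 0.660 > α = 0.01, fail to reject H0; the evidence is not statistically significant.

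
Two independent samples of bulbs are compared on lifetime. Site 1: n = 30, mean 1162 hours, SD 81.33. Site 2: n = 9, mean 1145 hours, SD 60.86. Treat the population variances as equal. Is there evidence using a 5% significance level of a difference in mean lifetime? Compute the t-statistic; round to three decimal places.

0.578

Let group 1 = site 1, group 2 = site 2. H0: μ_1 = μ_2; H1: μ_1 ≠ μ_2 (two-sample pooled-variance t-test, two-sided).
s_p² = [(30−1)·81.33² + (9−1)·60.86²]/(30+9−2) = 5985.24
t = (1162 − 1145)/√[5985.24·(1/30 + 1/9)] = 0.578
df = n₁ + n₂ − 2 = 37
Two-sided p-value ≈ 0.567
Since p ≈ 0.567 > α = 0.05, fail to reject H0; the evidence is not statistically significant.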